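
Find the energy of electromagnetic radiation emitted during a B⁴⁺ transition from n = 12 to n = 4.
18.8968 eV

The energy levels are E_n = -13.6057 Z² eV / n².

Energy at n = 12: E_12 = -13.6057 × 5² / 12² = -2.3621007 eV
Energy at n = 4: E_4 = -13.6057 × 5² / 4² = -21.2589063 eV

For emission (electron falling to lower state), the photon energy is:
E_photon = E_12 - E_4 = |-2.3621007 - (-21.2589063)|
E_photon = 18.8968 eV

This energy is carried away by the emitted photon.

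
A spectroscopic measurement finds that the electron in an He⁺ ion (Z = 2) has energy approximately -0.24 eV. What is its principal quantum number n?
n = 15

The exact energy levels follow E_n = -13.6057 Z² / n² eV with Z = 2.

The measured value (-0.24 eV) is reported to only 2 significant figures, so we must test candidate n values and see which one matches to that precision.

Candidate energies:
  n = 13:  E = -13.6057 × 2² / 13² = -0.32203 eV
  n = 14:  E = -13.6057 × 2² / 14² = -0.27767 eV
  n = 15:  E = -13.6057 × 2² / 15² = -0.24188 eV  ← matches
  n = 16:  E = -13.6057 × 2² / 16² = -0.21259 eV
  n = 17:  E = -13.6057 × 2² / 17² = -0.18831 eV

Checking against the measurement of -0.24 eV (2 sig figs), only n = 15 agrees:
E_15 = -0.24188 eV, which rounds to -0.24 eV ✓

Therefore n = 15.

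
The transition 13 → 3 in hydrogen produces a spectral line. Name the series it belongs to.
Paschen series

The spectral series in hydrogen are named based on the final (lower) energy level:
- Lyman series: n_final = 1 (ultraviolet)
- Balmer series: n_final = 2 (visible/near-UV)
- Paschen series: n_final = 3 (infrared)
- Brackett series: n_final = 4 (infrared)
- Pfund series: n_final = 5 (far infrared)

Since this transition ends at n = 3, it belongs to the Paschen series.

For reference, this 13 → 3 line has photon energy
ΔE = 13.6057 eV × (1/3² - 1/13²) = 1.431237344 eV,
corresponding to wavelength λ = hc/ΔE = 1239.84 eV·nm / 1.431237344 eV = 866.27142 nm in the infrared region.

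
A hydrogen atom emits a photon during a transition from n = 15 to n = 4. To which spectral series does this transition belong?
Brackett series

The spectral series in hydrogen are named based on the final (lower) energy level:
- Lyman series: n_final = 1 (ultraviolet)
- Balmer series: n_final = 2 (visible/near-UV)
- Paschen series: n_final = 3 (infrared)
- Brackett series: n_final = 4 (infrared)
- Pfund series: n_final = 5 (far infrared)

Since this transition ends at n = 4, it belongs to the Brackett series.

For reference, this 15 → 4 line has photon energy
ΔE = 13.6057 eV × (1/4² - 1/15²) = 0.78988647222 eV,
corresponding to wavelength λ = hc/ΔE = 1239.84 eV·nm / 0.78988647222 eV = 1569.64329 nm in the infrared region.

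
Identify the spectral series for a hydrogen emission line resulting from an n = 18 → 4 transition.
Brackett series

The spectral series in hydrogen are named based on the final (lower) energy level:
- Lyman series: n_final = 1 (ultraviolet)
- Balmer series: n_final = 2 (visible/near-UV)
- Paschen series: n_final = 3 (infrared)
- Brackett series: n_final = 4 (infrared)
- Pfund series: n_final = 5 (far infrared)

Since this transition ends at n = 4, it belongs to the Brackett series.

For reference, this 18 → 4 line has photon energy
ΔE = 13.6057 eV × (1/4² - 1/18²) = 0.80836335 eV,
corresponding to wavelength λ = hc/ΔE = 1239.84 eV·nm / 0.80836335 eV = 1533.77 nm in the infrared region.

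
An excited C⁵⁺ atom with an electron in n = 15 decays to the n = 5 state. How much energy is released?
17.41530 eV

The energy levels are E_n = -13.6057 Z² eV / n².

Energy at n = 15: E_15 = -13.6057 × 6² / 15² = -2.17691200 eV
Energy at n = 5: E_5 = -13.6057 × 6² / 5² = -19.59220800 eV

For emission (electron falling to lower state), the photon energy is:
E_photon = E_15 - E_5 = |-2.17691200 - (-19.59220800)|
E_photon = 17.41530 eV

This energy is carried away by the emitted photon.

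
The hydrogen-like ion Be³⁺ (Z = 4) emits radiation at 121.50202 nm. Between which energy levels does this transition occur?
n = 8 → n = 4

First, find the photon energy from the wavelength (hc = 1239.84 eV·nm):
E = hc/λ = 1239.84 eV·nm / 121.50202 nm = 10.204275 eV

The energy levels of Be³⁺ satisfy E_n = -13.6057 × 4² / n² eV, so an emission n_i → n_f releases
ΔE = 13.6057 × 4² × (1/n_f² − 1/n_i²) eV.

Setting ΔE equal to the photon energy:
1/n_f² − 1/n_i² = 10.204275 / (13.6057 × 4²) = 0.046875000

Since 1/n_i² must be positive, we need 1/n_f² > 0.046875000, i.e. n_f ≤ 4. For each allowed n_f, solve n_i = (1/n_f² − 0.046875000)^(−1/2) and check whether it is a whole number:
  n_f = 1: 1/n_i² = 1.000000000 − 0.046875000 = 0.953125000 → n_i = 1.024  (not an integer) ✗
  n_f = 2: 1/n_i² = 0.250000000 − 0.046875000 = 0.203125000 → n_i = 2.219  (not an integer) ✗
  n_f = 3: 1/n_i² = 0.111111111 − 0.046875000 = 0.064236111 → n_i = 3.946  (not an integer) ✗
  n_f = 4: 1/n_i² = 0.062500000 − 0.046875000 = 0.015625000 → n_i = 8.000  → integer, n_i = 8 ✓

Only n_f = 4 gives an integer upper level, n_i = 8.

The transition is from n = 8 to n = 4 (emission).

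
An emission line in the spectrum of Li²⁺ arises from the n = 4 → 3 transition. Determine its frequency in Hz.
1.44e+15 Hz

First, find the transition energy:
E_4 = -13.6057 × 3² / 4² = -7.65321 eV
E_3 = -13.6057 × 3² / 3² = -13.60570 eV
|ΔE| = |E_3 - E_4| = 5.95249 eV

Convert to Joules: E = 5.95249 eV × (1.602177 × 10⁻¹⁹ J/eV) = 9.5369e-19 J

Using E = hf:
f = E/h = 9.5369e-19 J / (6.62607 × 10⁻³⁴ J·s)
f = 1.44e+15 Hz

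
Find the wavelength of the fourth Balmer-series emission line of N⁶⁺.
8.3688 nm

The lines of a series are numbered from the longest wavelength (smallest ΔE) outward; the fourth line is the transition from n = n_f + 4 to n_f.
The Balmer series has all transitions ending at n_f = 2.

For N⁶⁺ (Z = 7), the fourth line (δ-line) is the jump from n = 6 to n = 2:
E_6 = -13.6057 × 7² / 6² = -18.518869 eV
E_2 = -13.6057 × 7² / 2² = -166.669825 eV
ΔE = E_6 - E_2 = 148.150956 eV

λ = hc/E = 1239.84 eV·nm / 148.150956 eV
λ = 8.3688 nm

This is the δ-line of the Balmer series in N⁶⁺.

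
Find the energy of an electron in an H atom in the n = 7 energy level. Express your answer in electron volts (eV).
-0.278 eV

The energy levels of a hydrogen-like atom are given by:
E_n = -13.6057 eV / n²

For n = 7:
E_7 = -13.6057 eV / 7²
E_7 = -13.6057 eV / 49
E_7 = -0.278 eV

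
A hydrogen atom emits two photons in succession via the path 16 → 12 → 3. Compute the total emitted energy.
1.45860 eV

The energy levels of hydrogen are E_n = -13.6057 / n² eV.

First transition (16 → 12):
ΔE₁ = |E_12 - E_16|
ΔE₁ = |-0.09448402778 - (-0.05314726563)| = 0.04133676 eV

Second transition (12 → 3):
ΔE₂ = |E_3 - E_12|
ΔE₂ = |-1.51174444444 - (-0.09448402778)| = 1.41726042 eV

Total energy released:
E_total = ΔE₁ + ΔE₂ = 0.04133676 + 1.41726042 = 1.45860 eV

Note: This equals the direct transition 16 → 3: 1.45860 eV ✓
Energy is conserved regardless of the path taken.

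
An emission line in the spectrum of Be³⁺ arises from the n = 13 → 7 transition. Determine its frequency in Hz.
7.6277e+14 Hz

First, find the transition energy:
E_13 = -13.6057 × 4² / 13² = -1.2881136 eV
E_7 = -13.6057 × 4² / 7² = -4.4426776 eV
|ΔE| = |E_7 - E_13| = 3.1545640 eV

Convert to Joules: E = 3.1545640 eV × (1.602177 × 10⁻¹⁹ J/eV) = 5.054170e-19 J

Using E = hf:
f = E/h = 5.054170e-19 J / (6.62607 × 10⁻³⁴ J·s)
f = 7.6277e+14 Hz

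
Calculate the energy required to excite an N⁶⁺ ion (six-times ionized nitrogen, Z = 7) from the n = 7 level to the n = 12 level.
8.9760 eV

The energy levels of a hydrogen-like atom are E_n = -13.6057 Z² eV / n².

Energy at n = 7: E_7 = -13.6057 × 7² / 7² = -13.6057000 eV
Energy at n = 12: E_12 = -13.6057 × 7² / 12² = -4.6297174 eV

The excitation energy is the difference:
ΔE = E_12 - E_7
ΔE = -4.6297174 - (-13.6057000)
ΔE = 8.9760 eV

Since this is positive, energy must be absorbed (photon absorption).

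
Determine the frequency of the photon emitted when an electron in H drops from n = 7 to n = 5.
6.4454e+13 Hz

First, find the transition energy:
E_7 = -13.6057 / 7² = -0.27766735 eV
E_5 = -13.6057 / 5² = -0.54422800 eV
|ΔE| = |E_5 - E_7| = 0.26656065 eV

Convert to Joules: E = 0.26656065 eV × (1.602177 × 10⁻¹⁹ J/eV) = 4.270773e-20 J

Using E = hf:
f = E/h = 4.270773e-20 J / (6.62607 × 10⁻³⁴ J·s)
f = 6.4454e+13 Hz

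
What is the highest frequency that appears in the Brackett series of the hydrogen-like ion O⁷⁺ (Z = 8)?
1.32e+16 Hz

The series limit corresponds to the transition from n = ∞ to n = 4.
This is the highest energy (shortest wavelength) transition in the Brackett series.

E_∞ = 0 eV
E_4 = -13.6057 × 8² / 4² = -54.42280 eV

Energy at series limit:
ΔE = E_∞ - E_4 = 0 - (-54.42280) = 54.42280 eV
E = 54.42280 eV × (1.602177 × 10⁻¹⁹ J/eV) = 8.7195e-18 J
f = E/h = 8.7195e-18 J / (6.62607 × 10⁻³⁴ J·s) = 1.32e+16 Hz

This energy equals the ionization energy from the n = 4 state of O⁷⁺.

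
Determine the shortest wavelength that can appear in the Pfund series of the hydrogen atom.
2278.16283 nm

The series limit corresponds to the transition from n = ∞ to n = 5.
This is the highest energy (shortest wavelength) transition in the Pfund series.

E_∞ = 0 eV
E_5 = -13.6057 / 5² = -0.54422800000 eV

Energy at series limit:
ΔE = E_∞ - E_5 = 0 - (-0.54422800000) = 0.54422800000 eV
λ = hc/E = 1239.84 eV·nm / 0.54422800000 eV = 2278.16283 nm

This energy equals the ionization energy from the n = 5 state of hydrogen.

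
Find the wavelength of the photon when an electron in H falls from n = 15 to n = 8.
8150.446 nm

First, find the transition energy using E_n = -13.6057 / n² eV:
E_15 = -13.6057 / 15² = -0.060469778 eV
E_8 = -13.6057 / 8² = -0.212589063 eV

Photon energy: |ΔE| = |E_8 - E_15| = 0.152119285 eV

Convert to wavelength using E = hc/λ with hc = 1239.84 eV·nm:
λ = hc/E = 1239.84 eV·nm / 0.152119285 eV
λ = 8150.446 nm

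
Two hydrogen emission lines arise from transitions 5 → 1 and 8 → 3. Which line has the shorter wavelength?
5 → 1

Calculate the energy for each transition:

Transition 5 → 1:
ΔE₁ = |E_1 - E_5| = |-13.6057/1² - (-13.6057/5²)|
ΔE₁ = |-13.605700000 - (-0.544228000)| = 13.061472 eV

Transition 8 → 3:
ΔE₂ = |E_3 - E_8| = |-13.6057/3² - (-13.6057/8²)|
ΔE₂ = |-1.511744444 - (-0.212589063)| = 1.299155 eV

Since 13.061472 eV > 1.299155 eV, the transition 5 → 1 emits the more energetic photon.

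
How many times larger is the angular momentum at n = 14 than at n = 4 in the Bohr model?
3.500000

In the Bohr model, L_n = nℏ, so the ratio is purely the ratio of quantum numbers:

L_14/L_4 = 14ℏ / 4ℏ = 14/4 = 3.500000

The angular momentum scales linearly with n.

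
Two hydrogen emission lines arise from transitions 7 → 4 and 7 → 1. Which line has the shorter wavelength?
7 → 1

Calculate the energy for each transition:

Transition 7 → 4:
ΔE₁ = |E_4 - E_7| = |-13.6057/4² - (-13.6057/7²)|
ΔE₁ = |-0.850356250000 - (-0.277667346939)| = 0.572688903 eV

Transition 7 → 1:
ΔE₂ = |E_1 - E_7| = |-13.6057/1² - (-13.6057/7²)|
ΔE₂ = |-13.605700000000 - (-0.277667346939)| = 13.328032653 eV

Since 13.328032653 eV > 0.572688903 eV, the transition 7 → 1 emits the more energetic photon.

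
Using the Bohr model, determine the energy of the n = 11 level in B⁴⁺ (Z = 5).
-2.811 eV

For hydrogen-like ions, the energy levels scale with Z²:
E_n = -13.6057 Z² / n² eV

For B⁴⁺ (Z = 5) at n = 11:
E_11 = -13.6057 × 5² / 11²
E_11 = -13.6057 × 25 / 121
E_11 = -340.1425 / 121
E_11 = -2.811 eV

The energy is 25 times more negative than hydrogen at the same n due to the stronger nuclear charge.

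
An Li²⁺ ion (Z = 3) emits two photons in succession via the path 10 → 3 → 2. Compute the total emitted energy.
29.388 eV

The energy levels of Li²⁺ are E_n = -13.6057 × 3² / n² eV.

First transition (10 → 3):
ΔE₁ = |E_3 - E_10|
ΔE₁ = |-13.605700000 - (-1.224513000)| = 12.381187 eV

Second transition (3 → 2):
ΔE₂ = |E_2 - E_3|
ΔE₂ = |-30.612825000 - (-13.605700000)| = 17.007125 eV

Total energy released:
E_total = ΔE₁ + ΔE₂ = 12.381187 + 17.007125 = 29.388 eV

Note: This equals the direct transition 10 → 2: 29.388 eV ✓
Energy is conserved regardless of the path taken.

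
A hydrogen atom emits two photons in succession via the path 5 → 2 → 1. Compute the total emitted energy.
13.061472 eV

The energy levels of hydrogen are E_n = -13.6057 / n² eV.

First transition (5 → 2):
ΔE₁ = |E_2 - E_5|
ΔE₁ = |-3.401425000000 - (-0.544228000000)| = 2.857197000 eV

Second transition (2 → 1):
ΔE₂ = |E_1 - E_2|
ΔE₂ = |-13.605700000000 - (-3.401425000000)| = 10.204275000 eV

Total energy released:
E_total = ΔE₁ + ΔE₂ = 2.857197000 + 10.204275000 = 13.061472 eV

Note: This equals the direct transition 5 → 1: 13.061472 eV ✓
Energy is conserved regardless of the path taken.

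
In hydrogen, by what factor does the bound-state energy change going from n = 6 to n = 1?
36.000

Using E_n = -13.6057 Z² / n² eV with Z = 1:

E_1 = -13.6057 / 1² = -13.6057 / 1 = -13.605700000 eV
E_6 = -13.6057 / 6² = -13.6057 / 36 = -0.377936111 eV

The ratio is:
E_1/E_6 = (-13.605700000) / (-0.377936111)
E_1/E_6 = (-13.6057/1) / (-13.6057/36)
E_1/E_6 = 36/1
E_1/E_6 = 36.000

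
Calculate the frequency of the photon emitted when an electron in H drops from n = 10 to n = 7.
3.4241e+13 Hz

First, find the transition energy:
E_10 = -13.6057 / 10² = -0.13605700 eV
E_7 = -13.6057 / 7² = -0.27766735 eV
|ΔE| = |E_7 - E_10| = 0.14161035 eV

Convert to Joules: E = 0.14161035 eV × (1.602177 × 10⁻¹⁹ J/eV) = 2.268848e-20 J

Using E = hf:
f = E/h = 2.268848e-20 J / (6.62607 × 10⁻³⁴ J·s)
f = 3.4241e+13 Hz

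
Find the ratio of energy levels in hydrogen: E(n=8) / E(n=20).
6.250

Using E_n = -13.6057 Z² / n² eV with Z = 1:

E_8 = -13.6057 / 8² = -13.6057 / 64 = -0.212589063 eV
E_20 = -13.6057 / 20² = -13.6057 / 400 = -0.034014250 eV

The ratio is:
E_8/E_20 = (-0.212589063) / (-0.034014250)
E_8/E_20 = (-13.6057/64) / (-13.6057/400)
E_8/E_20 = 400/64
E_8/E_20 = 6.250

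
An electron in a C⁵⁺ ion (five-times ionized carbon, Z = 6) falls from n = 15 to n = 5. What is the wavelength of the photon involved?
71.19 nm

First, find the transition energy using E_n = -13.6057 Z² / n² eV:
E_15 = -13.6057 × 6² / 15² = -2.1769 eV
E_5 = -13.6057 × 6² / 5² = -19.5922 eV

Photon energy: |ΔE| = |E_5 - E_15| = 17.4153 eV

Convert to wavelength using E = hc/λ with hc = 1239.84 eV·nm:
λ = hc/E = 1239.84 eV·nm / 17.4153 eV
λ = 71.19 nm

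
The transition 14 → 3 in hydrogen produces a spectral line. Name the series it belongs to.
Paschen series

The spectral series in hydrogen are named based on the final (lower) energy level:
- Lyman series: n_final = 1 (ultraviolet)
- Balmer series: n_final = 2 (visible/near-UV)
- Paschen series: n_final = 3 (infrared)
- Brackett series: n_final = 4 (infrared)
- Pfund series: n_final = 5 (far infrared)

Since this transition ends at n = 3, it belongs to the Paschen series.

For reference, this 14 → 3 line has photon energy
ΔE = 13.6057 eV × (1/3² - 1/14²) = 1.4423276077 eV,
corresponding to wavelength λ = hc/ΔE = 1239.84 eV·nm / 1.4423276077 eV = 859.610530 nm in the infrared region.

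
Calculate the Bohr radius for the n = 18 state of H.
17.145342 nm (or 171.453416 Å)

The Bohr radius formula is:
r_n = n² a₀ / Z

where a₀ = 0.052917721 nm is the Bohr radius.

For H (Z = 1) at n = 18:
r_18 = 18² × 0.052917721 nm / 1
r_18 = 324 × 0.052917721 nm / 1
r_18 = 17.1453416 nm / 1
r_18 = 17.145342 nm

The electron orbits at approximately 17.145342 nm from the nucleus.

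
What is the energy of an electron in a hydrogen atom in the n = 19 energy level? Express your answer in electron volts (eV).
-0.037689 eV

The energy levels of a hydrogen-like atom are given by:
E_n = -13.6057 eV / n²

For n = 19:
E_19 = -13.6057 eV / 19²
E_19 = -13.6057 eV / 361
E_19 = -0.037689 eV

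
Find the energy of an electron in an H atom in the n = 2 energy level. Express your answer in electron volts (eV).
-3.40143 eV

The energy levels of a hydrogen-like atom are given by:
E_n = -13.6057 eV / n²

For n = 2:
E_2 = -13.6057 eV / 2²
E_2 = -13.6057 eV / 4
E_2 = -3.40143 eV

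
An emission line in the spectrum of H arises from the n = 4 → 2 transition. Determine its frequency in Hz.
6.16846e+14 Hz

First, find the transition energy:
E_4 = -13.6057 / 4² = -0.85035625 eV
E_2 = -13.6057 / 2² = -3.40142500 eV
|ΔE| = |E_2 - E_4| = 2.55106875 eV

Convert to Joules: E = 2.55106875 eV × (1.602177 × 10⁻¹⁹ J/eV) = 4.0872637e-19 J

Using E = hf:
f = E/h = 4.0872637e-19 J / (6.62607 × 10⁻³⁴ J·s)
f = 6.16846e+14 Hz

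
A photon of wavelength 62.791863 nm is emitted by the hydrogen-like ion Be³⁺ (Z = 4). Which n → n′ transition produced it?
n = 7 → n = 3

First, find the photon energy from the wavelength (hc = 1239.84 eV·nm):
E = hc/λ = 1239.84 eV·nm / 62.791863 nm = 19.745234 eV

The energy levels of Be³⁺ satisfy E_n = -13.6057 × 4² / n² eV, so an emission n_i → n_f releases
ΔE = 13.6057 × 4² × (1/n_f² − 1/n_i²) eV.

Setting ΔE equal to the photon energy:
1/n_f² − 1/n_i² = 19.745234 / (13.6057 × 4²) = 0.090702950

Since 1/n_i² must be positive, we need 1/n_f² > 0.090702950, i.e. n_f ≤ 3. For each allowed n_f, solve n_i = (1/n_f² − 0.090702950)^(−1/2) and check whether it is a whole number:
  n_f = 1: 1/n_i² = 1.000000000 − 0.090702950 = 0.909297050 → n_i = 1.049  (not an integer) ✗
  n_f = 2: 1/n_i² = 0.250000000 − 0.090702950 = 0.159297050 → n_i = 2.506  (not an integer) ✗
  n_f = 3: 1/n_i² = 0.111111111 − 0.090702950 = 0.020408161 → n_i = 7.000  → integer, n_i = 7 ✓

Only n_f = 3 gives an integer upper level, n_i = 7.

The transition is from n = 7 to n = 3 (emission).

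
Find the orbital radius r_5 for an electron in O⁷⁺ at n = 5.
0.1654 nm (or 1.6537 Å)

The Bohr radius formula is:
r_n = n² a₀ / Z

where a₀ = 0.0529177 nm is the Bohr radius.

For O⁷⁺ (Z = 8) at n = 5:
r_5 = 5² × 0.0529177 nm / 8
r_5 = 25 × 0.0529177 nm / 8
r_5 = 1.32294 nm / 8
r_5 = 0.1654 nm

The electron orbits at approximately 0.1654 nm from the nucleus.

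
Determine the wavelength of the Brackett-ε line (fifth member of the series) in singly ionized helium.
454.23 nm

The lines of a series are numbered from the longest wavelength (smallest ΔE) outward; the fifth line is the transition from n = n_f + 5 to n_f.
The Brackett series has all transitions ending at n_f = 4.

For He⁺ (Z = 2), the fifth line (ε-line) is the jump from n = 9 to n = 4:
E_9 = -13.6057 × 2² / 9² = -0.671886 eV
E_4 = -13.6057 × 2² / 4² = -3.401425 eV
ΔE = E_9 - E_4 = 2.729539 eV

λ = hc/E = 1239.84 eV·nm / 2.729539 eV
λ = 454.23 nm

This is the ε-line of the Brackett series in He⁺.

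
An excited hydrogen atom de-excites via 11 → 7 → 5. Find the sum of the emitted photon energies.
0.432 eV

The energy levels of hydrogen are E_n = -13.6057 / n² eV.

First transition (11 → 7):
ΔE₁ = |E_7 - E_11|
ΔE₁ = |-0.277667347 - (-0.112443802)| = 0.165224 eV

Second transition (7 → 5):
ΔE₂ = |E_5 - E_7|
ΔE₂ = |-0.544228000 - (-0.277667347)| = 0.266561 eV

Total energy released:
E_total = ΔE₁ + ΔE₂ = 0.165224 + 0.266561 = 0.432 eV

Note: This equals the direct transition 11 → 5: 0.432 eV ✓
Energy is conserved regardless of the path taken.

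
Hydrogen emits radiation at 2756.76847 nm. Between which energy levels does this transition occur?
n = 12 → n = 5

First, find the photon energy from the wavelength (hc = 1239.84 eV·nm):
E = hc/λ = 1239.84 eV·nm / 2756.76847 nm = 0.44974397 eV

The energy levels of hydrogen satisfy E_n = -13.6057 / n² eV, so an emission n_i → n_f releases
ΔE = 13.6057 × (1/n_f² − 1/n_i²) eV.

Setting ΔE equal to the photon energy:
1/n_f² − 1/n_i² = 0.44974397 / 13.6057 = 0.033055555

Since 1/n_i² must be positive, we need 1/n_f² > 0.033055555, i.e. n_f ≤ 5. For each allowed n_f, solve n_i = (1/n_f² − 0.033055555)^(−1/2) and check whether it is a whole number:
  n_f = 1: 1/n_i² = 1.000000000 − 0.033055555 = 0.966944445 → n_i = 1.017  (not an integer) ✗
  n_f = 2: 1/n_i² = 0.250000000 − 0.033055555 = 0.216944445 → n_i = 2.147  (not an integer) ✗
  n_f = 3: 1/n_i² = 0.111111111 − 0.033055555 = 0.078055556 → n_i = 3.579  (not an integer) ✗
  n_f = 4: 1/n_i² = 0.062500000 − 0.033055555 = 0.029444445 → n_i = 5.828  (not an integer) ✗
  n_f = 5: 1/n_i² = 0.040000000 − 0.033055555 = 0.006944445 → n_i = 12.000  → integer, n_i = 12 ✓

Only n_f = 5 gives an integer upper level, n_i = 12.

The transition is from n = 12 to n = 5 (emission).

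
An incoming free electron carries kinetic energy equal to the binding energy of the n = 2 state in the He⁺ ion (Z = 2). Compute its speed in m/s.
2.19e+06 m/s (or 0.729740% of c)

The binding energy at n = 2 for He⁺ is:
E_2 = -13.6057 × 2²/2² = -13.60570000 eV
|E_2| = 13.60570000 eV

Convert to Joules:
KE = 13.60570000 eV × (1.602177 × 10⁻¹⁹ J/eV) = 2.1799e-18 J

Using KE = ½mv²:
v = √(2·KE/m_e)
v = √(2 × 2.1799e-18 J / 9.10938 × 10⁻³¹ kg)
v = 2.19e+06 m/s

This is approximately 0.729740% the speed of light.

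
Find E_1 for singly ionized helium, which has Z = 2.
-54.423 eV

For hydrogen-like ions, the energy levels scale with Z²:
E_n = -13.6057 Z² / n² eV

For He⁺ (Z = 2) at n = 1:
E_1 = -13.6057 × 2² / 1²
E_1 = -13.6057 × 4 / 1
E_1 = -54.4228 / 1
E_1 = -54.423 eV

The energy is 4 times more negative than hydrogen at the same n due to the stronger nuclear charge.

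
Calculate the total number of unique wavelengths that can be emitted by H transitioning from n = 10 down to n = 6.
10

The electron can occupy levels n = 6, 7, ..., 10 during de-excitation — that is m = 10 - 6 + 1 = 5 distinct levels.

The number of distinct spectral lines equals the number of ways to choose 2 of these m levels (each pair gives one possible emission transition):

Number of lines = m(m-1)/2 = 5×4/2 = 10

These correspond to all possible transitions between the 5 levels:
10 → 9, 10 → 8, 10 → 7, 10 → 6, 9 → 8, 9 → 7, 9 → 6, 8 → 7...

Each transition produces a photon with a unique energy (and thus wavelength). This count does not depend on Z.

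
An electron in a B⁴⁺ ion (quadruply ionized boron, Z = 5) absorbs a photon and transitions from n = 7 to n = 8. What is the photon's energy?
1.6270 eV

The energy levels of a hydrogen-like atom are E_n = -13.6057 Z² eV / n².

Energy at n = 7: E_7 = -13.6057 × 5² / 7² = -6.9416837 eV
Energy at n = 8: E_8 = -13.6057 × 5² / 8² = -5.3147266 eV

The excitation energy is the difference:
ΔE = E_8 - E_7
ΔE = -5.3147266 - (-6.9416837)
ΔE = 1.6270 eV

Since this is positive, energy must be absorbed (photon absorption).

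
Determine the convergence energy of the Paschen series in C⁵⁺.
54.422800 eV

The series limit corresponds to the transition from n = ∞ to n = 3.
This is the highest energy (shortest wavelength) transition in the Paschen series.

E_∞ = 0 eV
E_3 = -13.6057 × 6² / 3² = -54.422800 eV

Energy at series limit:
ΔE = E_∞ - E_3 = 0 - (-54.422800) = 54.422800 eV

This energy equals the ionization energy from the n = 3 state of C⁵⁺.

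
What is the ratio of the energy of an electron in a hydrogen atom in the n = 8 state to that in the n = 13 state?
2.640625

Using E_n = -13.6057 Z² / n² eV with Z = 1:

E_8 = -13.6057 / 8² = -13.6057 / 64 = -0.21258906 eV
E_13 = -13.6057 / 13² = -13.6057 / 169 = -0.08050710 eV

The ratio is:
E_8/E_13 = (-0.21258906) / (-0.08050710)
E_8/E_13 = (-13.6057/64) / (-13.6057/169)
E_8/E_13 = 169/64
E_8/E_13 = 2.640625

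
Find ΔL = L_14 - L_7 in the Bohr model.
7.38e-34 J·s (or 7ℏ)

In the Bohr model, L_n = nℏ where ℏ = 1.0546e-34 J·s.

L_14 = 14ℏ = 1.4764e-33 J·s
L_7 = 7ℏ = 7.3822e-34 J·s

ΔL = L_14 - L_7 = (14 - 7)ℏ = 7ℏ
ΔL = 7 × 1.0546e-34 J·s = 7.38e-34 J·s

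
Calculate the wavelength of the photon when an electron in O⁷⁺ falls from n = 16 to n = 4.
24.30 nm

First, find the transition energy using E_n = -13.6057 Z² / n² eV:
E_16 = -13.6057 × 8² / 16² = -3.4014 eV
E_4 = -13.6057 × 8² / 4² = -54.4228 eV

Photon energy: |ΔE| = |E_4 - E_16| = 51.0214 eV

Convert to wavelength using E = hc/λ with hc = 1239.84 eV·nm:
λ = hc/E = 1239.84 eV·nm / 51.0214 eV
λ = 24.30 nm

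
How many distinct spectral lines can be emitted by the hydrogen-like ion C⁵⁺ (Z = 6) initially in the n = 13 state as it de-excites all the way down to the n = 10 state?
6

The electron can occupy levels n = 10, 11, ..., 13 during de-excitation — that is m = 13 - 10 + 1 = 4 distinct levels.

The number of distinct spectral lines equals the number of ways to choose 2 of these m levels (each pair gives one possible emission transition):

Number of lines = m(m-1)/2 = 4×3/2 = 6

These correspond to all possible transitions between the 4 levels:
13 → 12, 13 → 11, 13 → 10, 12 → 11, 12 → 10, 11 → 10

Each transition produces a photon with a unique energy (and thus wavelength). This count does not depend on Z.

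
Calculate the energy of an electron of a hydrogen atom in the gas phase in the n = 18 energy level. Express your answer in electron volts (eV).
-0.042 eV

The energy levels of a hydrogen-like atom are given by:
E_n = -13.6057 eV / n²

For n = 18:
E_18 = -13.6057 eV / 18²
E_18 = -13.6057 eV / 324
E_18 = -0.042 eV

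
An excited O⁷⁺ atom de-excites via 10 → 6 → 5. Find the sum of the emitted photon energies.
26.12294 eV

The energy levels of O⁷⁺ are E_n = -13.6057 × 8² / n² eV.

First transition (10 → 6):
ΔE₁ = |E_6 - E_10|
ΔE₁ = |-24.18791111111 - (-8.70764800000)| = 15.48026311 eV

Second transition (6 → 5):
ΔE₂ = |E_5 - E_6|
ΔE₂ = |-34.83059200000 - (-24.18791111111)| = 10.64268089 eV

Total energy released:
E_total = ΔE₁ + ΔE₂ = 15.48026311 + 10.64268089 = 26.12294 eV

Note: This equals the direct transition 10 → 5: 26.12294 eV ✓
Energy is conserved regardless of the path taken.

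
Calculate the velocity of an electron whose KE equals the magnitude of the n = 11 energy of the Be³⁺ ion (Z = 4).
7.955e+05 m/s (or 0.265% of c)

The binding energy at n = 11 for Be³⁺ is:
E_11 = -13.6057 × 4²/11² = -1.799101 eV
|E_11| = 1.799101 eV

Convert to Joules:
KE = 1.799101 eV × (1.602177 × 10⁻¹⁹ J/eV) = 2.88248e-19 J

Using KE = ½mv²:
v = √(2·KE/m_e)
v = √(2 × 2.88248e-19 J / 9.10938 × 10⁻³¹ kg)
v = 7.955e+05 m/s

This is approximately 0.265% the speed of light.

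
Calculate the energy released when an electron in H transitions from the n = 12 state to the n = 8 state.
0.1181 eV

The energy levels are E_n = -13.6057 eV / n².

Energy at n = 12: E_12 = -13.6057 / 12² = -0.0944840 eV
Energy at n = 8: E_8 = -13.6057 / 8² = -0.2125891 eV

For emission (electron falling to lower state), the photon energy is:
E_photon = E_12 - E_8 = |-0.0944840 - (-0.2125891)|
E_photon = 0.1181 eV

This energy is carried away by the emitted photon.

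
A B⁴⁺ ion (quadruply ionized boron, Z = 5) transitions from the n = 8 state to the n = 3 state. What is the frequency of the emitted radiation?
7.85e+15 Hz

First, find the transition energy:
E_8 = -13.6057 × 5² / 8² = -5.3147 eV
E_3 = -13.6057 × 5² / 3² = -37.7936 eV
|ΔE| = |E_3 - E_8| = 32.4789 eV

Convert to Joules: E = 32.4789 eV × (1.602177 × 10⁻¹⁹ J/eV) = 5.2037e-18 J

Using E = hf:
f = E/h = 5.2037e-18 J / (6.62607 × 10⁻³⁴ J·s)
f = 7.85e+15 Hz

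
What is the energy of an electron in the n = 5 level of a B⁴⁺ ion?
-13.606 eV

For hydrogen-like ions, the energy levels scale with Z²:
E_n = -13.6057 Z² / n² eV

For B⁴⁺ (Z = 5) at n = 5:
E_5 = -13.6057 × 5² / 5²
E_5 = -13.6057 × 25 / 25
E_5 = -340.1425 / 25
E_5 = -13.606 eV

The energy is 25 times more negative than hydrogen at the same n due to the stronger nuclear charge.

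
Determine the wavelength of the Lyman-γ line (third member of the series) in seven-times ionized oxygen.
1.5188 nm

The lines of a series are numbered from the longest wavelength (smallest ΔE) outward; the third line is the transition from n = n_f + 3 to n_f.
The Lyman series has all transitions ending at n_f = 1.

For O⁷⁺ (Z = 8), the third line (γ-line) is the jump from n = 4 to n = 1:
E_4 = -13.6057 × 8² / 4² = -54.422800 eV
E_1 = -13.6057 × 8² / 1² = -870.764800 eV
ΔE = E_4 - E_1 = 816.342000 eV

λ = hc/E = 1239.84 eV·nm / 816.342000 eV
λ = 1.5188 nm

This is the γ-line of the Lyman series in O⁷⁺.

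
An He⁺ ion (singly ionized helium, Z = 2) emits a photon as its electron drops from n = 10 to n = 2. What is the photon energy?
13.0615 eV

The energy levels are E_n = -13.6057 Z² eV / n².

Energy at n = 10: E_10 = -13.6057 × 2² / 10² = -0.5442280 eV
Energy at n = 2: E_2 = -13.6057 × 2² / 2² = -13.6057000 eV

For emission (electron falling to lower state), the photon energy is:
E_photon = E_10 - E_2 = |-0.5442280 - (-13.6057000)|
E_photon = 13.0615 eV

This energy is carried away by the emitted photon.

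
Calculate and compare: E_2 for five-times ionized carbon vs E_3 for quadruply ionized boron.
C⁵⁺ at n = 2 (E = -122.451300 eV)

Using E_n = -13.6057 Z² / n² eV:

C⁵⁺ (Z = 6) at n = 2:
E = -13.6057 × 6² / 2² = -13.6057 × 36 / 4 = -122.451300000 eV

B⁴⁺ (Z = 5) at n = 3:
E = -13.6057 × 5² / 3² = -13.6057 × 25 / 9 = -37.793611111 eV

Since -122.451300000 eV < -37.793611111 eV,
C⁵⁺ at n = 2 is more tightly bound (requires more energy to ionize).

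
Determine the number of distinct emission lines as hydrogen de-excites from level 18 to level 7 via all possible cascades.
66

The electron can occupy levels n = 7, 8, ..., 18 during de-excitation — that is m = 18 - 7 + 1 = 12 distinct levels.

The number of distinct spectral lines equals the number of ways to choose 2 of these m levels (each pair gives one possible emission transition):

Number of lines = m(m-1)/2 = 12×11/2 = 66

These correspond to all possible transitions between the 12 levels:
18 → 17, 18 → 16, 18 → 15, 18 → 14, 18 → 13, 18 → 12, 18 → 11, 18 → 10...

Each transition produces a photon with a unique energy (and thus wavelength). This count does not depend on Z.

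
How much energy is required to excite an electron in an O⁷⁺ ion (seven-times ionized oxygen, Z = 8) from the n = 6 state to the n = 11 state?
16.991508 eV

The energy levels of a hydrogen-like atom are E_n = -13.6057 Z² eV / n².

Energy at n = 6: E_6 = -13.6057 × 8² / 6² = -24.187911111 eV
Energy at n = 11: E_11 = -13.6057 × 8² / 11² = -7.196403306 eV

The excitation energy is the difference:
ΔE = E_11 - E_6
ΔE = -7.196403306 - (-24.187911111)
ΔE = 16.991508 eV

Since this is positive, energy must be absorbed (photon absorption).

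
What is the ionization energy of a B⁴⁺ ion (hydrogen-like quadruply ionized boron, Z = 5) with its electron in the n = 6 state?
9.45 eV

The ionization energy is the energy needed to remove the electron completely (n → ∞).

For a hydrogen-like ion with Z = 5, E_n = -13.6057 Z² / n² eV.

At n = 6: E_6 = -13.6057 × 5² / 6² = -9.44840 eV
At n = ∞: E_∞ = 0 eV

Ionization energy = E_∞ - E_6 = 0 - (-9.44840) = 9.44840 eV
Ionization energy ≈ 9.45 eV

This is also called the binding energy of the electron in state n = 6.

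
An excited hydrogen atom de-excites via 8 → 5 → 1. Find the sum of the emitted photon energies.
13.3931 eV

The energy levels of hydrogen are E_n = -13.6057 / n² eV.

First transition (8 → 5):
ΔE₁ = |E_5 - E_8|
ΔE₁ = |-0.5442280000 - (-0.2125890625)| = 0.3316389 eV

Second transition (5 → 1):
ΔE₂ = |E_1 - E_5|
ΔE₂ = |-13.6057000000 - (-0.5442280000)| = 13.0614720 eV

Total energy released:
E_total = ΔE₁ + ΔE₂ = 0.3316389 + 13.0614720 = 13.3931 eV

Note: This equals the direct transition 8 → 1: 13.3931 eV ✓
Energy is conserved regardless of the path taken.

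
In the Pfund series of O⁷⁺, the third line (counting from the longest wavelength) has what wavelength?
58.41443 nm

The lines of a series are numbered from the longest wavelength (smallest ΔE) outward; the third line is the transition from n = n_f + 3 to n_f.
The Pfund series has all transitions ending at n_f = 5.

For O⁷⁺ (Z = 8), the third line (γ-line) is the jump from n = 8 to n = 5:
E_8 = -13.6057 × 8² / 8² = -13.6057000 eV
E_5 = -13.6057 × 8² / 5² = -34.8305920 eV
ΔE = E_8 - E_5 = 21.2248920 eV

λ = hc/E = 1239.84 eV·nm / 21.2248920 eV
λ = 58.41443 nm

This is the γ-line of the Pfund series in O⁷⁺.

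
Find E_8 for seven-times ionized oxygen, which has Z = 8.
-13.6057 eV

For hydrogen-like ions, the energy levels scale with Z²:
E_n = -13.6057 Z² / n² eV

For O⁷⁺ (Z = 8) at n = 8:
E_8 = -13.6057 × 8² / 8²
E_8 = -13.6057 × 64 / 64
E_8 = -870.7648 / 64
E_8 = -13.6057 eV

The energy is 64 times more negative than hydrogen at the same n due to the stronger nuclear charge.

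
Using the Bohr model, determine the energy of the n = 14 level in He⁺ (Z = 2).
-0.28 eV

For hydrogen-like ions, the energy levels scale with Z²:
E_n = -13.6057 Z² / n² eV

For He⁺ (Z = 2) at n = 14:
E_14 = -13.6057 × 2² / 14²
E_14 = -13.6057 × 4 / 196
E_14 = -54.4228 / 196
E_14 = -0.28 eV

The energy is 4 times more negative than hydrogen at the same n due to the stronger nuclear charge.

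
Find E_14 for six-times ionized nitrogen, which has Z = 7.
-3.401425 eV

For hydrogen-like ions, the energy levels scale with Z²:
E_n = -13.6057 Z² / n² eV

For N⁶⁺ (Z = 7) at n = 14:
E_14 = -13.6057 × 7² / 14²
E_14 = -13.6057 × 49 / 196
E_14 = -666.6793 / 196
E_14 = -3.401425 eV

The energy is 49 times more negative than hydrogen at the same n due to the stronger nuclear charge.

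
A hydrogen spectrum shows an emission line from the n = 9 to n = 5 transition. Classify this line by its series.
Pfund series

The spectral series in hydrogen are named based on the final (lower) energy level:
- Lyman series: n_final = 1 (ultraviolet)
- Balmer series: n_final = 2 (visible/near-UV)
- Paschen series: n_final = 3 (infrared)
- Brackett series: n_final = 4 (infrared)
- Pfund series: n_final = 5 (far infrared)

Since this transition ends at n = 5, it belongs to the Pfund series.

For reference, this 9 → 5 line has photon energy
ΔE = 13.6057 eV × (1/5² - 1/9²) = 0.37625639506 eV,
corresponding to wavelength λ = hc/ΔE = 1239.84 eV·nm / 0.37625639506 eV = 3295.19981 nm in the far infrared region.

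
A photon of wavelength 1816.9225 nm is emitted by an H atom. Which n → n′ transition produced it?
n = 9 → n = 4

First, find the photon energy from the wavelength (hc = 1239.84 eV·nm):
E = hc/λ = 1239.84 eV·nm / 1816.9225 nm = 0.68238464 eV

The energy levels of hydrogen satisfy E_n = -13.6057 / n² eV, so an emission n_i → n_f releases
ΔE = 13.6057 × (1/n_f² − 1/n_i²) eV.

Setting ΔE equal to the photon energy:
1/n_f² − 1/n_i² = 0.68238464 / 13.6057 = 0.050154321

Since 1/n_i² must be positive, we need 1/n_f² > 0.050154321, i.e. n_f ≤ 4. For each allowed n_f, solve n_i = (1/n_f² − 0.050154321)^(−1/2) and check whether it is a whole number:
  n_f = 1: 1/n_i² = 1.000000000 − 0.050154321 = 0.949845679 → n_i = 1.026  (not an integer) ✗
  n_f = 2: 1/n_i² = 0.250000000 − 0.050154321 = 0.199845679 → n_i = 2.237  (not an integer) ✗
  n_f = 3: 1/n_i² = 0.111111111 − 0.050154321 = 0.060956790 → n_i = 4.050  (not an integer) ✗
  n_f = 4: 1/n_i² = 0.062500000 − 0.050154321 = 0.012345679 → n_i = 9.000  → integer, n_i = 9 ✓

Only n_f = 4 gives an integer upper level, n_i = 9.

The transition is from n = 9 to n = 4 (emission).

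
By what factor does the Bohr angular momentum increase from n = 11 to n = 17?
1.55

In the Bohr model, L_n = nℏ, so the ratio is purely the ratio of quantum numbers:

L_17/L_11 = 17ℏ / 11ℏ = 17/11 = 1.55

The angular momentum scales linearly with n.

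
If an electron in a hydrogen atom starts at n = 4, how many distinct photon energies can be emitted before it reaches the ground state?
6

The electron can occupy levels n = 1, 2, ..., 4 during de-excitation — that is m = 4 - 1 + 1 = 4 distinct levels.

The number of distinct spectral lines equals the number of ways to choose 2 of these m levels (each pair gives one possible emission transition):

Number of lines = m(m-1)/2 = 4×3/2 = 6

These correspond to all possible transitions between the 4 levels:
4 → 3, 4 → 2, 4 → 1, 3 → 2, 3 → 1, 2 → 1

Each transition produces a photon with a unique energy (and thus wavelength). This count does not depend on Z.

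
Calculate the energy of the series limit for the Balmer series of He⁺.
13.605700 eV

The series limit corresponds to the transition from n = ∞ to n = 2.
This is the highest energy (shortest wavelength) transition in the Balmer series.

E_∞ = 0 eV
E_2 = -13.6057 × 2² / 2² = -13.605700 eV

Energy at series limit:
ΔE = E_∞ - E_2 = 0 - (-13.605700) = 13.605700 eV

This energy equals the ionization energy from the n = 2 state of He⁺.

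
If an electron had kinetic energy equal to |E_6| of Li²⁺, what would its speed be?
1.0938e+06 m/s (or 0.365% of c)

The binding energy at n = 6 for Li²⁺ is:
E_6 = -13.6057 × 3²/6² = -3.4014250 eV
|E_6| = 3.4014250 eV

Convert to Joules:
KE = 3.4014250 eV × (1.602177 × 10⁻¹⁹ J/eV) = 5.449685e-19 J

Using KE = ½mv²:
v = √(2·KE/m_e)
v = √(2 × 5.449685e-19 J / 9.10938 × 10⁻³¹ kg)
v = 1.0938e+06 m/s

This is approximately 0.365% the speed of light.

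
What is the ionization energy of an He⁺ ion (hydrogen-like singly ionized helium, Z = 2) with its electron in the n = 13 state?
0.32203 eV

The ionization energy is the energy needed to remove the electron completely (n → ∞).

For a hydrogen-like ion with Z = 2, E_n = -13.6057 Z² / n² eV.

At n = 13: E_13 = -13.6057 × 2² / 13² = -0.32202840 eV
At n = ∞: E_∞ = 0 eV

Ionization energy = E_∞ - E_13 = 0 - (-0.32202840) = 0.32202840 eV
Ionization energy ≈ 0.32203 eV

This is also called the binding energy of the electron in state n = 13.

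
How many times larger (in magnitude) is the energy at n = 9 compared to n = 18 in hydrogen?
4.0000

Using E_n = -13.6057 Z² / n² eV with Z = 1:

E_9 = -13.6057 / 9² = -13.6057 / 81 = -0.1679716049 eV
E_18 = -13.6057 / 18² = -13.6057 / 324 = -0.0419929012 eV

The ratio is:
E_9/E_18 = (-0.1679716049) / (-0.0419929012)
E_9/E_18 = (-13.6057/81) / (-13.6057/324)
E_9/E_18 = 324/81
E_9/E_18 = 4.0000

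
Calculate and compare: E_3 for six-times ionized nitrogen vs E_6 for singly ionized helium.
N⁶⁺ at n = 3 (E = -74.075 eV)

Using E_n = -13.6057 Z² / n² eV:

N⁶⁺ (Z = 7) at n = 3:
E = -13.6057 × 7² / 3² = -13.6057 × 49 / 9 = -74.075478 eV

He⁺ (Z = 2) at n = 6:
E = -13.6057 × 2² / 6² = -13.6057 × 4 / 36 = -1.511744 eV

Since -74.075478 eV < -1.511744 eV,
N⁶⁺ at n = 3 is more tightly bound (requires more energy to ionize).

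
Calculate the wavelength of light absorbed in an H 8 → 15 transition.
8150.446 nm

First, find the transition energy using E_n = -13.6057 / n² eV:
E_8 = -13.6057 / 8² = -0.212589063 eV
E_15 = -13.6057 / 15² = -0.060469778 eV

Photon energy: |ΔE| = |E_15 - E_8| = 0.152119285 eV

Convert to wavelength using E = hc/λ with hc = 1239.84 eV·nm:
λ = hc/E = 1239.84 eV·nm / 0.152119285 eV
λ = 8150.446 nm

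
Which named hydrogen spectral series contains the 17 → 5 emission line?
Pfund series

The spectral series in hydrogen are named based on the final (lower) energy level:
- Lyman series: n_final = 1 (ultraviolet)
- Balmer series: n_final = 2 (visible/near-UV)
- Paschen series: n_final = 3 (infrared)
- Brackett series: n_final = 4 (infrared)
- Pfund series: n_final = 5 (far infrared)

Since this transition ends at n = 5, it belongs to the Pfund series.

For reference, this 17 → 5 line has photon energy
ΔE = 13.6057 eV × (1/5² - 1/17²) = 0.497149453 eV,
corresponding to wavelength λ = hc/ΔE = 1239.84 eV·nm / 0.497149453 eV = 2493.898 nm in the far infrared region.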